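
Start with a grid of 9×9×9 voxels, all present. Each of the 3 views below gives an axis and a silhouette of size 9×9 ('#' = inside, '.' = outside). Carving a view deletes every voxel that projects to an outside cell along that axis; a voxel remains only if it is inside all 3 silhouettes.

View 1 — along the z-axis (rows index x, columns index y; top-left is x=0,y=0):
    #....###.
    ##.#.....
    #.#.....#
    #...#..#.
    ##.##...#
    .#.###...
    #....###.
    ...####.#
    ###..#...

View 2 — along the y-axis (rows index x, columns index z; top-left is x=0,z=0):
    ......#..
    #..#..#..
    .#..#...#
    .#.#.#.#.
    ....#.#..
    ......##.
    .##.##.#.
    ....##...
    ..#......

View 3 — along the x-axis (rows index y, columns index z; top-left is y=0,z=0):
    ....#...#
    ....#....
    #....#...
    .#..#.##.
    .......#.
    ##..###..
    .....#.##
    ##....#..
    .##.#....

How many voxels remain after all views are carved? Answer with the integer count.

full grid |V| = 729
carve view 1 (along z, XY-mask fill 35/81): 315 voxels remain
carve view 2 (along y, XZ-mask fill 23/81): 86 voxels remain
carve view 3 (along x, YZ-mask fill 24/81): 30 voxels remain

30 voxels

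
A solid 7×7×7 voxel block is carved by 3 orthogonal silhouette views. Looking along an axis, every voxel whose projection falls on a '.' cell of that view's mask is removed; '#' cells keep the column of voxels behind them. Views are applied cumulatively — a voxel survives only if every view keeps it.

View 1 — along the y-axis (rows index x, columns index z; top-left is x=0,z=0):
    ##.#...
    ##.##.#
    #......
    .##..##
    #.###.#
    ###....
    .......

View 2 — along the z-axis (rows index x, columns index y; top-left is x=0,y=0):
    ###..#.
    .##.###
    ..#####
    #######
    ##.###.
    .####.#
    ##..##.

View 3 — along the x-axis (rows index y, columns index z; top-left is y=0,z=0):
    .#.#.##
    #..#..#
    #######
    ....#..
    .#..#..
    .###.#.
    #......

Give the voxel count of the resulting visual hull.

initial block: 7^3 = 343
V1 y: intersect with XZ mask (21 set) -- 147 left
V2 z: intersect with XY mask (35 set) -- 110 left
V3 x: intersect with YZ mask (22 set) -- 51 left

voxel count = 51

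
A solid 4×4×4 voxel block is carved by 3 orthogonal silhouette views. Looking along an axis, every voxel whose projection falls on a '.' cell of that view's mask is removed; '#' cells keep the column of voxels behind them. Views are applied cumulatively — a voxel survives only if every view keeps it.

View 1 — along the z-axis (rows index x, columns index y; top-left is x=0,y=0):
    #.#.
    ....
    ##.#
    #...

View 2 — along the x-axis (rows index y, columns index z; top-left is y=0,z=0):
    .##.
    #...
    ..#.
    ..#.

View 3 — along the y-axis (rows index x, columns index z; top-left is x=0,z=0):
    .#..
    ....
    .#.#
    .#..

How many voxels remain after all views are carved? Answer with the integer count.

before carving: 64 voxels (4×4×4)
V1 z: intersect with XY mask (6 set) -- 24 left
V2 x: intersect with YZ mask (5 set) -- 9 left
V3 y: intersect with XZ mask (4 set) -- 3 left

3 voxels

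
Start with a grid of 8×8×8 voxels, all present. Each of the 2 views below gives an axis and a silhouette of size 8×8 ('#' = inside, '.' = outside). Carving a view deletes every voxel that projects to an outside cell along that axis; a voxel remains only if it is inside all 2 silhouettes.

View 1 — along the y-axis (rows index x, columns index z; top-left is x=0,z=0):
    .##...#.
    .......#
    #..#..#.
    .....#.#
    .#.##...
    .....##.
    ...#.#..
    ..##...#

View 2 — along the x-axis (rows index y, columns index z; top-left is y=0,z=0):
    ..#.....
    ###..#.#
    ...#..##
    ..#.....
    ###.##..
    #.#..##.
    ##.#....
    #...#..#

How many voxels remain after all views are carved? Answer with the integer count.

remaining voxels: 55

initial block: 8^3 = 512
  1. axis=1 (XZ plane), |mask|=19  ⇒  voxels=152
  2. axis=0 (YZ plane), |mask|=25  ⇒  voxels=55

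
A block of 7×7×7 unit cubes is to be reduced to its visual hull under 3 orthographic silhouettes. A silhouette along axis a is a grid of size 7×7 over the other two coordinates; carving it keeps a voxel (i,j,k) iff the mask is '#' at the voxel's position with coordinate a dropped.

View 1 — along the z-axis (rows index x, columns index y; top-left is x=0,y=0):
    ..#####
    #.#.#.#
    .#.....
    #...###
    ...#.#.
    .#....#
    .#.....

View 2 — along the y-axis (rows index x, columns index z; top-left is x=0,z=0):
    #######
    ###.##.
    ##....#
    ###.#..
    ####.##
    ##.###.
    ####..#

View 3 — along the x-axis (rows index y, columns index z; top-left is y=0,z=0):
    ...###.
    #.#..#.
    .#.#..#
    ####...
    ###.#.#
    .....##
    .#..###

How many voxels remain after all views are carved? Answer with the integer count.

|visual hull| = 49

before carving: 343 voxels (7×7×7)
after view 1 [z-axis, 19 of 49 cells solid] → remaining = 133
after view 2 [y-axis, 35 of 49 cells solid] → remaining = 101
after view 3 [x-axis, 24 of 49 cells solid] → remaining = 49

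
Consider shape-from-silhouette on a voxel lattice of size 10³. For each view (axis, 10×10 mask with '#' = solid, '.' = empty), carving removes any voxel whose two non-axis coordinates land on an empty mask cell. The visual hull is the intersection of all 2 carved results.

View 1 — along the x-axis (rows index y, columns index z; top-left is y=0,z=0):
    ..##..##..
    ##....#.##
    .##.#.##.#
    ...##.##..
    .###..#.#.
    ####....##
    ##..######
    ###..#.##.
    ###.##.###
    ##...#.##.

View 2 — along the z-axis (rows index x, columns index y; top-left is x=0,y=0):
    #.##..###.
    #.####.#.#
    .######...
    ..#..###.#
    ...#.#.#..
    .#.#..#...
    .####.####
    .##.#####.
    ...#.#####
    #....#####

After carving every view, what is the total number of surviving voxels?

before carving: 1000 voxels (10×10×10)
V1 x: intersect with YZ mask (57 set) -- 570 left
V2 z: intersect with XY mask (57 set) -- 335 left

|visual hull| = 335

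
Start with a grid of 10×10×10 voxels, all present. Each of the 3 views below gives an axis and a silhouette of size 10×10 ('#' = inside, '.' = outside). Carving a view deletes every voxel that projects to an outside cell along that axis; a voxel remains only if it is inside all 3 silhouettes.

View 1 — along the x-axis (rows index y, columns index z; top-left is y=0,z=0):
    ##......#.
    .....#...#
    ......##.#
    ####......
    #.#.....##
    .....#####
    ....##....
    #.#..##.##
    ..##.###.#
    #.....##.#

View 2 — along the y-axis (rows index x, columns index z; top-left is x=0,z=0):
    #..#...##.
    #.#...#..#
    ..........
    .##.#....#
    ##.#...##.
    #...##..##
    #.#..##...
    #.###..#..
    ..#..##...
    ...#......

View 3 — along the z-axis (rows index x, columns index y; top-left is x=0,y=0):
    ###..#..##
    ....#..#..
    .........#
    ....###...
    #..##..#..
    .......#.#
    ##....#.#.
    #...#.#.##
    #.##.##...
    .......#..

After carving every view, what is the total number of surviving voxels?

remaining voxels: 56

initial block: 10^3 = 1000
carve view 1 (along x, YZ-mask fill 39/100): 390 voxels remain
carve view 2 (along y, XZ-mask fill 35/100): 140 voxels remain
carve view 3 (along z, XY-mask fill 33/100): 56 voxels remain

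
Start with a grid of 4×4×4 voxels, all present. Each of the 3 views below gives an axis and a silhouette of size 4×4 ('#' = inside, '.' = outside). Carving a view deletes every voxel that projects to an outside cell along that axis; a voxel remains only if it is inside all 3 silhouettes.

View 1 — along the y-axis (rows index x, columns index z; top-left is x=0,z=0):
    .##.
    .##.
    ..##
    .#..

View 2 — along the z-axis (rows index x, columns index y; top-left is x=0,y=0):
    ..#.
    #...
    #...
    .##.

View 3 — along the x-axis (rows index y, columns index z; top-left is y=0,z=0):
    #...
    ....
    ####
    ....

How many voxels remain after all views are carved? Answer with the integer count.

initial block: 4^3 = 64
step 1: project along y, AND mask (7/16) → |grid| = 28
step 2: project along z, AND mask (5/16) → |grid| = 8
step 3: project along x, AND mask (5/16) → |grid| = 3

3 voxels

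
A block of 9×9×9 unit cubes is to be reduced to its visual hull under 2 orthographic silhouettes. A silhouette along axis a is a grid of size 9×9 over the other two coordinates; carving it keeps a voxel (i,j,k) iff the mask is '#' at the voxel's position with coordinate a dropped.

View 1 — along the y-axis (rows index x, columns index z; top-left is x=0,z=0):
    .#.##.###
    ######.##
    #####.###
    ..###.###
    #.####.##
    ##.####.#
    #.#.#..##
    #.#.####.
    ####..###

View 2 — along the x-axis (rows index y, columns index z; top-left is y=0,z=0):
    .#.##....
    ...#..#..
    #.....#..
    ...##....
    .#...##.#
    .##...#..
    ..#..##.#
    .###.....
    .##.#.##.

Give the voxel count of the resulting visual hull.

|visual hull| = 180

start: 9×9×9 = 729 voxels
carve view 1 (along y, XZ-mask fill 60/81): 540 voxels remain
carve view 2 (along x, YZ-mask fill 28/81): 180 voxels remain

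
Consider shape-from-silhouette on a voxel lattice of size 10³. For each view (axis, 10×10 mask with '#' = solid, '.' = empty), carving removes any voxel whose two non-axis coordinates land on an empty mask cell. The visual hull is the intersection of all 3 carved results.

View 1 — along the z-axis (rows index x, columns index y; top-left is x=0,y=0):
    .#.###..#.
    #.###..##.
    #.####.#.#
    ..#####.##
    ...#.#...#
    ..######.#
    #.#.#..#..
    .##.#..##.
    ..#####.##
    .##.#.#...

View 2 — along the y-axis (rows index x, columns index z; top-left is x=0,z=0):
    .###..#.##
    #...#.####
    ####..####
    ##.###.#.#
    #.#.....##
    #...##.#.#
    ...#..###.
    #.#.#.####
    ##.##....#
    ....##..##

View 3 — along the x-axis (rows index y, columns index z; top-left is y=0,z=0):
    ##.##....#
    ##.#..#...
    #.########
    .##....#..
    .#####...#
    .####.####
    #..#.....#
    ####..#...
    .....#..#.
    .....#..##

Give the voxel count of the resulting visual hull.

full grid |V| = 1000
carve view 1 (along z, XY-mask fill 55/100): 550 voxels remain
carve view 2 (along y, XZ-mask fill 56/100): 320 voxels remain
carve view 3 (along x, YZ-mask fill 48/100): 159 voxels remain

voxel count = 159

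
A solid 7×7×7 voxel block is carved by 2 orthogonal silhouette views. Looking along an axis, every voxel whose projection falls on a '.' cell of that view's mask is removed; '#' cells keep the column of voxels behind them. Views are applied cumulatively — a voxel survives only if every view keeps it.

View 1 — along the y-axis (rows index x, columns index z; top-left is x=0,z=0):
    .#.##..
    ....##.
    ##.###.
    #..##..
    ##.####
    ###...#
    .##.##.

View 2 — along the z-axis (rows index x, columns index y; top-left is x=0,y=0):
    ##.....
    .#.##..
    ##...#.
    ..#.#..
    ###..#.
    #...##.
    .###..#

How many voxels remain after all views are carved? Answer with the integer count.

initial block: 7^3 = 343
  1. axis=1 (XZ plane), |mask|=27  ⇒  voxels=189
  2. axis=2 (XY plane), |mask|=21  ⇒  voxels=85

remaining voxels: 85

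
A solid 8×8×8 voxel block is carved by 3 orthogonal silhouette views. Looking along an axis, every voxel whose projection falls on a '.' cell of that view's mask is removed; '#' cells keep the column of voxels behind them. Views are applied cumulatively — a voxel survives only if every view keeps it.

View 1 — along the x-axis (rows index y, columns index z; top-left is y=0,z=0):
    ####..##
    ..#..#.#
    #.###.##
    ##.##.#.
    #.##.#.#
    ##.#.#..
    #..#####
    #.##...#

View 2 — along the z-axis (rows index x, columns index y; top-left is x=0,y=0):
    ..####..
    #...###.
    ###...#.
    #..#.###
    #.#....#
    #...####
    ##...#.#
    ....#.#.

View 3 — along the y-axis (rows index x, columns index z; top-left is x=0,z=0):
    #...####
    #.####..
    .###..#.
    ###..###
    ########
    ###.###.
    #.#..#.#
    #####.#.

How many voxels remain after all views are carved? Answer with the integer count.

104 voxels

initial block: 8^3 = 512
[1] x-view keeps 39 columns → grid now 312
[2] z-view keeps 31 columns → grid now 156
[3] y-view keeps 44 columns → grid now 104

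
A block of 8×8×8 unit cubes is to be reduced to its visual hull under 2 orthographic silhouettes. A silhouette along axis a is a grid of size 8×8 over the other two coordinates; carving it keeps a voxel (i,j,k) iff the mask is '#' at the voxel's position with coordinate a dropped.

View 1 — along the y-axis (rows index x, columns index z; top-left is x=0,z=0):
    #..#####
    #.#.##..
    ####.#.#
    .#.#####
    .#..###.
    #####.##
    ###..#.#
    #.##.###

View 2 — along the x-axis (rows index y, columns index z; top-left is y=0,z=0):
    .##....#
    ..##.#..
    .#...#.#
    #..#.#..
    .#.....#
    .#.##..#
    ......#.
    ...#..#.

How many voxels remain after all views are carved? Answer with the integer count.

116 voxels

initial block: 8^3 = 512
  1. axis=1 (XZ plane), |mask|=44  ⇒  voxels=352
  2. axis=0 (YZ plane), |mask|=21  ⇒  voxels=116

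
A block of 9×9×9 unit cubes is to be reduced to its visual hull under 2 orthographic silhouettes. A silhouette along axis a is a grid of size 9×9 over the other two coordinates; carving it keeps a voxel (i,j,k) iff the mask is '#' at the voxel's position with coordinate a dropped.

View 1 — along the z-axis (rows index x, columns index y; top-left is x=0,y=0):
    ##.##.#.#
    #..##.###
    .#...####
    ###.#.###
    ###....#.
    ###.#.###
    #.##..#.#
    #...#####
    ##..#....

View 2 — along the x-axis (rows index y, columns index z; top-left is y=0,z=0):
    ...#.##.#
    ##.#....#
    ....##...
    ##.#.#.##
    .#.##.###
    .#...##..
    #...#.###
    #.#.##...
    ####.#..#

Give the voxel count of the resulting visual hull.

|visual hull| = 225

before carving: 729 voxels (9×9×9)
  1. axis=2 (XY plane), |mask|=49  ⇒  voxels=441
  2. axis=0 (YZ plane), |mask|=40  ⇒  voxels=225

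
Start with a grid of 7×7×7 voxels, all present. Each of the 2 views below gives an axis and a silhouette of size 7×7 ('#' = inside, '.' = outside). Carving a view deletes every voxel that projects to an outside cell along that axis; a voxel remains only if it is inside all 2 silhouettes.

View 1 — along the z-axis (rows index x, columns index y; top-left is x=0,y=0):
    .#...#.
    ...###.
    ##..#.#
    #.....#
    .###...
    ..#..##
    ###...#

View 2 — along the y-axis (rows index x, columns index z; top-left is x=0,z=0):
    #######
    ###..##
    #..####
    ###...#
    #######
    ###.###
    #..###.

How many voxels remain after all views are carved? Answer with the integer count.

initial block: 7^3 = 343
  1. axis=2 (XY plane), |mask|=21  ⇒  voxels=147
  2. axis=1 (XZ plane), |mask|=38  ⇒  voxels=112

112 voxels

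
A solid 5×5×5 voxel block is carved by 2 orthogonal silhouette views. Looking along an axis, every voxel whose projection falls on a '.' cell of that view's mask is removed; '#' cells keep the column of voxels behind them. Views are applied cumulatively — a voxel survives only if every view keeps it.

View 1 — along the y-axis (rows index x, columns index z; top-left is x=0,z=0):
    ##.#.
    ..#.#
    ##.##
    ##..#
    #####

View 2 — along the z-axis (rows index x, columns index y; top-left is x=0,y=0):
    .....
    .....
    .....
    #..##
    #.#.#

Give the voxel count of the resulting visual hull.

|visual hull| = 24

full grid |V| = 125
after view 1 [y-axis, 17 of 25 cells solid] → remaining = 85
after view 2 [z-axis, 6 of 25 cells solid] → remaining = 24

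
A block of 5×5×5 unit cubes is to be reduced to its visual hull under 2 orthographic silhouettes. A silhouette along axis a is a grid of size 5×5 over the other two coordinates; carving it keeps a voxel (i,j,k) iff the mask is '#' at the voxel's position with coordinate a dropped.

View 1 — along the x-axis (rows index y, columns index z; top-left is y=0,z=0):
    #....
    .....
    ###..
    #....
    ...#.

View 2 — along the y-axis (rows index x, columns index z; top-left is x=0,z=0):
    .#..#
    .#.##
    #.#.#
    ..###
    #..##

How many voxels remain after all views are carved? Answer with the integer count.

|visual hull| = 13

start: 5×5×5 = 125 voxels
after view 1 [x-axis, 6 of 25 cells solid] → remaining = 30
after view 2 [y-axis, 14 of 25 cells solid] → remaining = 13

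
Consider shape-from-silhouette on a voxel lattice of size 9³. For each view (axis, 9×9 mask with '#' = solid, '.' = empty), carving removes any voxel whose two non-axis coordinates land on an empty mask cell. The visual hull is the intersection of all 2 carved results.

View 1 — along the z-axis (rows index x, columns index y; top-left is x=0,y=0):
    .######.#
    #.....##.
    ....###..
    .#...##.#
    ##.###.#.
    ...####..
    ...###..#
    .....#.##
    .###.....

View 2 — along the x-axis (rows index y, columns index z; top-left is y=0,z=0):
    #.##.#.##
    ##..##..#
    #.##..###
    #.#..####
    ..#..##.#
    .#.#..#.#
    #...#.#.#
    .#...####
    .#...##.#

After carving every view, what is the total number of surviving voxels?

initial block: 9^3 = 729
  1. axis=2 (XY plane), |mask|=37  ⇒  voxels=333
  2. axis=0 (YZ plane), |mask|=44  ⇒  voxels=173

voxel count = 173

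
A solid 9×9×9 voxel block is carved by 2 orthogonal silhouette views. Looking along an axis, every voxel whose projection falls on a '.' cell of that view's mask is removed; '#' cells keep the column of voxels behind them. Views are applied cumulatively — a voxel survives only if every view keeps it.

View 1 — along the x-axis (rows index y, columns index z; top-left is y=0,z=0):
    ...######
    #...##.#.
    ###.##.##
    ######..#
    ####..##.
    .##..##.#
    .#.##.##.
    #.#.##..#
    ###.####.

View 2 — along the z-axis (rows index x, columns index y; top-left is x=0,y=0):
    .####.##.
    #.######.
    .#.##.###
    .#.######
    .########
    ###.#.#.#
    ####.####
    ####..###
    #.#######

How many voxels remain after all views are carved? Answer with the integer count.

364 voxels

start: 9×9×9 = 729 voxels
step 1: project along x, AND mask (52/81) → |grid| = 468
step 2: project along z, AND mask (63/81) → |grid| = 364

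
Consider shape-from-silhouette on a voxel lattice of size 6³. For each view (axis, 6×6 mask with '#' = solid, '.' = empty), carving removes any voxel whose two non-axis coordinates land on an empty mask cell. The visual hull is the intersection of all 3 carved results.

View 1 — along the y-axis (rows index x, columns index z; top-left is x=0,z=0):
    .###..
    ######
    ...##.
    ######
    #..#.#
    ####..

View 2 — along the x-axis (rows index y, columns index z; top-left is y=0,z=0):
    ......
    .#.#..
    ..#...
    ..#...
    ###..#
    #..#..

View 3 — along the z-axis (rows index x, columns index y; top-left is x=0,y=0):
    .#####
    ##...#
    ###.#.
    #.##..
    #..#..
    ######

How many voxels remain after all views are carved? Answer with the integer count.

|visual hull| = 23

initial block: 6^3 = 216
carve view 1 (along y, XZ-mask fill 24/36): 144 voxels remain
carve view 2 (along x, YZ-mask fill 10/36): 43 voxels remain
carve view 3 (along z, XY-mask fill 23/36): 23 voxels remain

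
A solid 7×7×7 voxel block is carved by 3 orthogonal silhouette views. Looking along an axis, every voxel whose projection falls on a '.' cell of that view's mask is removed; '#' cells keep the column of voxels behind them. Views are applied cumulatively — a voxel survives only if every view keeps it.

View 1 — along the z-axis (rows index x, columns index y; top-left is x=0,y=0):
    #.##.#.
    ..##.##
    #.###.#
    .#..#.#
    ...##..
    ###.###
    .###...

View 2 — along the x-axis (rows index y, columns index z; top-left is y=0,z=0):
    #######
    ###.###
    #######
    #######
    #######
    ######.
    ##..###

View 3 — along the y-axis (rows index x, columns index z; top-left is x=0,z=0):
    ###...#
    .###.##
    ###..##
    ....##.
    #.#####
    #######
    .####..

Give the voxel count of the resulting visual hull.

initial block: 7^3 = 343
after view 1 [z-axis, 27 of 49 cells solid] → remaining = 189
after view 2 [x-axis, 45 of 49 cells solid] → remaining = 175
after view 3 [y-axis, 33 of 49 cells solid] → remaining = 123

remaining voxels: 123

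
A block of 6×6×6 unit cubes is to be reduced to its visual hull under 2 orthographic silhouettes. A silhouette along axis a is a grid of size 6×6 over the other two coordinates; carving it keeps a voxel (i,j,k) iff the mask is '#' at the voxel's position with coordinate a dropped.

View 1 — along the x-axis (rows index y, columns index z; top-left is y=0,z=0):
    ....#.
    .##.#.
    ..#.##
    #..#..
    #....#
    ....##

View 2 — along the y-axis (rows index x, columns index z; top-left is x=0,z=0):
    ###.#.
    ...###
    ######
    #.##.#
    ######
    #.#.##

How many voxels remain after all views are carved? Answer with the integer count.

full grid |V| = 216
  1. axis=0 (YZ plane), |mask|=13  ⇒  voxels=78
  2. axis=1 (XZ plane), |mask|=27  ⇒  voxels=62

remaining voxels: 62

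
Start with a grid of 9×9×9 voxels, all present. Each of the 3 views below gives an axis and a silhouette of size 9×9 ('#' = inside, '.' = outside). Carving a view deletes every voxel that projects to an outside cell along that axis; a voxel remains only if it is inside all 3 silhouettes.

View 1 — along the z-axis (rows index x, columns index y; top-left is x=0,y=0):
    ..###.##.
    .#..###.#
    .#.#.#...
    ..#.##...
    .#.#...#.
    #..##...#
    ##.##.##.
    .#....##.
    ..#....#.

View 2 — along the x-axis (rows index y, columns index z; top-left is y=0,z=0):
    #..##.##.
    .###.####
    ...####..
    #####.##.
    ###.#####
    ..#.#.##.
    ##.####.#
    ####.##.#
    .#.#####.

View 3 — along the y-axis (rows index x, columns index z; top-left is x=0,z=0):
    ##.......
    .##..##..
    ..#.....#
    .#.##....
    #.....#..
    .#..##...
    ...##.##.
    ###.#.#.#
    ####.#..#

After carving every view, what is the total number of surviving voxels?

88 voxels

initial block: 9^3 = 729
carve view 1 (along z, XY-mask fill 34/81): 306 voxels remain
carve view 2 (along x, YZ-mask fill 55/81): 219 voxels remain
carve view 3 (along y, XZ-mask fill 32/81): 88 voxels remain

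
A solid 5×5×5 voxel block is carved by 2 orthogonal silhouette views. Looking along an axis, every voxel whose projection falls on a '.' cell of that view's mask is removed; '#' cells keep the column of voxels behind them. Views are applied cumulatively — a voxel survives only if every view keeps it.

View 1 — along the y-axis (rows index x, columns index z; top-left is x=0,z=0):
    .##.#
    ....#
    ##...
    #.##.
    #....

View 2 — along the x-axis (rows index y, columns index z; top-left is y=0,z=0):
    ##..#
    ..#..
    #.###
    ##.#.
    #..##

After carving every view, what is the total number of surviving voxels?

remaining voxels: 29

before carving: 125 voxels (5×5×5)
step 1: project along y, AND mask (10/25) → |grid| = 50
step 2: project along x, AND mask (14/25) → |grid| = 29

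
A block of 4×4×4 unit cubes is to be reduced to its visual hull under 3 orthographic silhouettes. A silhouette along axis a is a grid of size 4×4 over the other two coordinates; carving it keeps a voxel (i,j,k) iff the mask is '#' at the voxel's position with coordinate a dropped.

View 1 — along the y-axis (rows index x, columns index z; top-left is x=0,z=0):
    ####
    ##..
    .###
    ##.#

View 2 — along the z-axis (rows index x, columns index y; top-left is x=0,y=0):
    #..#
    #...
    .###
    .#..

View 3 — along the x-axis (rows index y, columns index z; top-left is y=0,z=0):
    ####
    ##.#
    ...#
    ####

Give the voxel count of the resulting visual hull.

start: 4×4×4 = 64 voxels
after view 1 [y-axis, 12 of 16 cells solid] → remaining = 48
after view 2 [z-axis, 7 of 16 cells solid] → remaining = 22
after view 3 [x-axis, 12 of 16 cells solid] → remaining = 19

remaining voxels: 19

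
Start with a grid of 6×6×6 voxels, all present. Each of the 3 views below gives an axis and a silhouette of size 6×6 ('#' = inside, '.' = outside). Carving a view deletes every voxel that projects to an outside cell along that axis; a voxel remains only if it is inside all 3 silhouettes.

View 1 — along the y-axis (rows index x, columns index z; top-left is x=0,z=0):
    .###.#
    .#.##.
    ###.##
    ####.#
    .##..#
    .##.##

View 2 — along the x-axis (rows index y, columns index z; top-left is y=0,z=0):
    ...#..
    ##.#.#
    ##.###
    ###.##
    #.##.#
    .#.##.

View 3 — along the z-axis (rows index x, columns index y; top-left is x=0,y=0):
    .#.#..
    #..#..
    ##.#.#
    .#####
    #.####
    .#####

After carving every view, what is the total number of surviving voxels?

start: 6×6×6 = 216 voxels
after view 1 [y-axis, 24 of 36 cells solid] → remaining = 144
after view 2 [x-axis, 22 of 36 cells solid] → remaining = 86
after view 3 [z-axis, 23 of 36 cells solid] → remaining = 58

58 voxels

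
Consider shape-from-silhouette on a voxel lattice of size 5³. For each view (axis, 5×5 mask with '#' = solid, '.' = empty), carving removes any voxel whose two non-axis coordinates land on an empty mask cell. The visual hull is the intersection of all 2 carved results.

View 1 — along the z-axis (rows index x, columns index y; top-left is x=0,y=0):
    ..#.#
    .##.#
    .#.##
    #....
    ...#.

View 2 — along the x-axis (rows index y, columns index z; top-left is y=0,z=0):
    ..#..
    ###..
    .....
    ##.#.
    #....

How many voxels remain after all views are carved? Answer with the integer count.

16 voxels

start: 5×5×5 = 125 voxels
after view 1 [z-axis, 10 of 25 cells solid] → remaining = 50
after view 2 [x-axis, 8 of 25 cells solid] → remaining = 16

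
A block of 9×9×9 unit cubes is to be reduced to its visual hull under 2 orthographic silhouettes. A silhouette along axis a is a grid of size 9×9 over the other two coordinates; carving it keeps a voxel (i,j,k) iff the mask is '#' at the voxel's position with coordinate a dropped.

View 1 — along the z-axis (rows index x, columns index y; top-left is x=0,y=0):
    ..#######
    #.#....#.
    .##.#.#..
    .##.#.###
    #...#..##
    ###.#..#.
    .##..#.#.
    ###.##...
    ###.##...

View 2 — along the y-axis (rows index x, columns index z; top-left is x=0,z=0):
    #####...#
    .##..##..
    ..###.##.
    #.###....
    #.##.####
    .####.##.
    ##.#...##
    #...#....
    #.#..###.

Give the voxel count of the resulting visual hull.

remaining voxels: 211

full grid |V| = 729
carve view 1 (along z, XY-mask fill 43/81): 387 voxels remain
carve view 2 (along y, XZ-mask fill 44/81): 211 voxels remain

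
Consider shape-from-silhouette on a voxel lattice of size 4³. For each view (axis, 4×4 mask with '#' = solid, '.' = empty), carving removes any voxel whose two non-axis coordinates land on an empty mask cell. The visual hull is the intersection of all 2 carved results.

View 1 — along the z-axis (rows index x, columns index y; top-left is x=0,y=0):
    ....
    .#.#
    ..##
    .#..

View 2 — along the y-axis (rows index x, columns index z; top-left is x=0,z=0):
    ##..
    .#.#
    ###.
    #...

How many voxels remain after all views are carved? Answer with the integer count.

remaining voxels: 11

before carving: 64 voxels (4×4×4)
after view 1 [z-axis, 5 of 16 cells solid] → remaining = 20
after view 2 [y-axis, 8 of 16 cells solid] → remaining = 11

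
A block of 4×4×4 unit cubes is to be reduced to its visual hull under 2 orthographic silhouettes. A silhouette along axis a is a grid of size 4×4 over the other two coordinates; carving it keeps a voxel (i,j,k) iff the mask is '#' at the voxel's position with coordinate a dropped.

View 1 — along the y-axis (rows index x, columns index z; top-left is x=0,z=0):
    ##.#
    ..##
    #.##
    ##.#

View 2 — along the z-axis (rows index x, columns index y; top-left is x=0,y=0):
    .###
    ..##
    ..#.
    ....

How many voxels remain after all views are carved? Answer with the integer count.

16 voxels

before carving: 64 voxels (4×4×4)
step 1: project along y, AND mask (11/16) → |grid| = 44
step 2: project along z, AND mask (6/16) → |grid| = 16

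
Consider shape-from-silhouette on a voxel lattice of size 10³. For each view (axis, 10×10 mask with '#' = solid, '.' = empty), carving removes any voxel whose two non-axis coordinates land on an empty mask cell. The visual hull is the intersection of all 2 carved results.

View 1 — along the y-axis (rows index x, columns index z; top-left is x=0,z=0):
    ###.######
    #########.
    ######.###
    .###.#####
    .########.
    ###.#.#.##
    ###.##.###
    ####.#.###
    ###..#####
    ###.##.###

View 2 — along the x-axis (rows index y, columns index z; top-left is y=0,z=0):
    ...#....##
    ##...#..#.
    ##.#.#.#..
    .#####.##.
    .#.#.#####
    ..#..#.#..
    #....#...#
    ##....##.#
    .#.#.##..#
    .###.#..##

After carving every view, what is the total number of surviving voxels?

remaining voxels: 402

start: 10×10×10 = 1000 voxels
carve view 1 (along y, XZ-mask fill 82/100): 820 voxels remain
carve view 2 (along x, YZ-mask fill 48/100): 402 voxels remain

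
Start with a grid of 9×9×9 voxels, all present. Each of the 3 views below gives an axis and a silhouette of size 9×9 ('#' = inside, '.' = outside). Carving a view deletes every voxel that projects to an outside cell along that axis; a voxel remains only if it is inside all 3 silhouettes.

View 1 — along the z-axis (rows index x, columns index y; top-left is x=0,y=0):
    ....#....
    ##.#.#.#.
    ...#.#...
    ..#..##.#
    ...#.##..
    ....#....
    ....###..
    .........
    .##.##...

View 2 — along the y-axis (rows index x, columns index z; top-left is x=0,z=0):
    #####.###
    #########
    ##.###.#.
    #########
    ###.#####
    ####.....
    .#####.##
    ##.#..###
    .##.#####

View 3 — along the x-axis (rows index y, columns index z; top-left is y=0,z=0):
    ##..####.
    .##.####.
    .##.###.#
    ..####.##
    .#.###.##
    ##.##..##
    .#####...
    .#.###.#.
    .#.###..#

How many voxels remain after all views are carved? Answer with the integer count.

voxel count = 118

before carving: 729 voxels (9×9×9)
[1] z-view keeps 23 columns → grid now 207
[2] y-view keeps 64 columns → grid now 178
[3] x-view keeps 51 columns → grid now 118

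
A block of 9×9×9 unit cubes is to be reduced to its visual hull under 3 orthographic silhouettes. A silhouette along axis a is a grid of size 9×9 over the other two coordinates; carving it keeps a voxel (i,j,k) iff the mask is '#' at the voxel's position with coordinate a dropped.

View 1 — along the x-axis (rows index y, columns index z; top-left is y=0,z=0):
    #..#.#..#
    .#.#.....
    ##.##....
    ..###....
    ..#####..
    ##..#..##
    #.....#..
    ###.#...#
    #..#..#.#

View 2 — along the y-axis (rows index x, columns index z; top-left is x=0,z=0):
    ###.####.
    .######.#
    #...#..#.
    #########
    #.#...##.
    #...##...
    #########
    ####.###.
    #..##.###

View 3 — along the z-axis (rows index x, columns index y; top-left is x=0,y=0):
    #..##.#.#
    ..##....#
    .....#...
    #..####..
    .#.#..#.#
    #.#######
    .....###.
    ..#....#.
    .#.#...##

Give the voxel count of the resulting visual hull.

remaining voxels: 89

before carving: 729 voxels (9×9×9)
[1] x-view keeps 34 columns → grid now 306
[2] y-view keeps 55 columns → grid now 207
[3] z-view keeps 35 columns → grid now 89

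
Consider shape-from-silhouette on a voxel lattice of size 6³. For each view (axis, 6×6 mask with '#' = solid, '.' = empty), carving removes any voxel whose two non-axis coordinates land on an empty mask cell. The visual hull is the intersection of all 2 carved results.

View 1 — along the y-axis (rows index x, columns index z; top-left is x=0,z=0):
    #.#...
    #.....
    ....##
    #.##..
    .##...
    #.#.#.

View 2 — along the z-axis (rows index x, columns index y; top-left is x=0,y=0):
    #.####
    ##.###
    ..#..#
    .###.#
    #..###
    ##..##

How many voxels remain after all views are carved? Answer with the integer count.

initial block: 6^3 = 216
step 1: project along y, AND mask (13/36) → |grid| = 78
step 2: project along z, AND mask (24/36) → |grid| = 51

51 voxels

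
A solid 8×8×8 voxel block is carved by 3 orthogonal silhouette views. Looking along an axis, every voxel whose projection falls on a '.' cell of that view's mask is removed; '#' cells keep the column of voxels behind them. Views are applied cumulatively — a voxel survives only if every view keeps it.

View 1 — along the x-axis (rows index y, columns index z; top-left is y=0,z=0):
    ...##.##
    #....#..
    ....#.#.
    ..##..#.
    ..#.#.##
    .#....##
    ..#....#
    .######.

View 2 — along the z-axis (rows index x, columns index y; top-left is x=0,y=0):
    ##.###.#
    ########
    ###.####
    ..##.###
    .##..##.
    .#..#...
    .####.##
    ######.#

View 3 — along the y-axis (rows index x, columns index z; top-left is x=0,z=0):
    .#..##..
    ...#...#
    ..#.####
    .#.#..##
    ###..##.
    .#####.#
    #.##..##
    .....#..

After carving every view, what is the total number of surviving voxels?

remaining voxels: 67

initial block: 8^3 = 512
step 1: project along x, AND mask (26/64) → |grid| = 208
step 2: project along z, AND mask (45/64) → |grid| = 145
step 3: project along y, AND mask (31/64) → |grid| = 67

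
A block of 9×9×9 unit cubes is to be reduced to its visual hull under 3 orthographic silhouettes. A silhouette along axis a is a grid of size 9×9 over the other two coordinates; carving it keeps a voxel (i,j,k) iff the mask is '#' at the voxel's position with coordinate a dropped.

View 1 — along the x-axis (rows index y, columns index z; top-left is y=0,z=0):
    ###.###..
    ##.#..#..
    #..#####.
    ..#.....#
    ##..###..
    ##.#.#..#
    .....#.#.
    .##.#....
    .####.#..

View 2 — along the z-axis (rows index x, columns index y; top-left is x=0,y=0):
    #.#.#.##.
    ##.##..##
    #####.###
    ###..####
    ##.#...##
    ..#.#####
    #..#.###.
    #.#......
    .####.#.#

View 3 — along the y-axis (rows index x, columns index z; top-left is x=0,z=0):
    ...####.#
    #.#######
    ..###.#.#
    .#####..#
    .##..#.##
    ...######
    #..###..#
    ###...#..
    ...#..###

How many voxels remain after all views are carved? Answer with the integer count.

initial block: 9^3 = 729
step 1: project along x, AND mask (38/81) → |grid| = 342
step 2: project along z, AND mask (50/81) → |grid| = 211
step 3: project along y, AND mask (48/81) → |grid| = 124

|visual hull| = 124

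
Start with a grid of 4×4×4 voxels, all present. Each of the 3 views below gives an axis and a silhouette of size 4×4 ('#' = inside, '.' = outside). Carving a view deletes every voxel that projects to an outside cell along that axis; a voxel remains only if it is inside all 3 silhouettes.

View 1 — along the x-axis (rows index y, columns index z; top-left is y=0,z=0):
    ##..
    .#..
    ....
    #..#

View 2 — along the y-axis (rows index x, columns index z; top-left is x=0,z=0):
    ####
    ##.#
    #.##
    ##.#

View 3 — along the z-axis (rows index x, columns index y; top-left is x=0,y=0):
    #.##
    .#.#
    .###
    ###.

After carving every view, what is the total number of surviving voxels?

|visual hull| = 12

before carving: 64 voxels (4×4×4)
V1 x: intersect with YZ mask (5 set) -- 20 left
V2 y: intersect with XZ mask (13 set) -- 18 left
V3 z: intersect with XY mask (11 set) -- 12 left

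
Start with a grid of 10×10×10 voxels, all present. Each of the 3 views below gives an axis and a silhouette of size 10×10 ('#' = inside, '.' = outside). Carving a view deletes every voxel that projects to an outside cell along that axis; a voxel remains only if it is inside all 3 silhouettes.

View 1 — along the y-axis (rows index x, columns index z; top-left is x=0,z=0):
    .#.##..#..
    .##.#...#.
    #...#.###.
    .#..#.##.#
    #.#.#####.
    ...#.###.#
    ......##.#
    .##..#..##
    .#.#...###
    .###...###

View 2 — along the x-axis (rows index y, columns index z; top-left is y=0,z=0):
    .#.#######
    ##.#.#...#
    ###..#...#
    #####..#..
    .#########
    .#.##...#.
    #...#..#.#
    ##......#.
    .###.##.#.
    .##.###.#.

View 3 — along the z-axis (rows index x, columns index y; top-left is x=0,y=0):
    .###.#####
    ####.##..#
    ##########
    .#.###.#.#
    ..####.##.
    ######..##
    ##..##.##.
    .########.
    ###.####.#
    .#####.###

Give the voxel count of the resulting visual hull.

|visual hull| = 202

initial block: 10^3 = 1000
step 1: project along y, AND mask (49/100) → |grid| = 490
step 2: project along x, AND mask (56/100) → |grid| = 274
step 3: project along z, AND mask (75/100) → |grid| = 202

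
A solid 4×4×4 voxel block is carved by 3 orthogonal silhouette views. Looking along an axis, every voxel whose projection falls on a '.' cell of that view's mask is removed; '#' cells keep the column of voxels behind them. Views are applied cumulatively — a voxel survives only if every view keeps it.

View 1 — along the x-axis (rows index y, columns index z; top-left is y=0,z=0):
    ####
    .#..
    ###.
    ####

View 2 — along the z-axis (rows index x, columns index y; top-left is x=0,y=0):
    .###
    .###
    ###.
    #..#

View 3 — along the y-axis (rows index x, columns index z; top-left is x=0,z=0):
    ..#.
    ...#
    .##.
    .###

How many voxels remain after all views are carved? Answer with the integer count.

before carving: 64 voxels (4×4×4)
V1 x: intersect with YZ mask (12 set) -- 48 left
V2 z: intersect with XY mask (11 set) -- 32 left
V3 y: intersect with XZ mask (7 set) -- 14 left

14 voxels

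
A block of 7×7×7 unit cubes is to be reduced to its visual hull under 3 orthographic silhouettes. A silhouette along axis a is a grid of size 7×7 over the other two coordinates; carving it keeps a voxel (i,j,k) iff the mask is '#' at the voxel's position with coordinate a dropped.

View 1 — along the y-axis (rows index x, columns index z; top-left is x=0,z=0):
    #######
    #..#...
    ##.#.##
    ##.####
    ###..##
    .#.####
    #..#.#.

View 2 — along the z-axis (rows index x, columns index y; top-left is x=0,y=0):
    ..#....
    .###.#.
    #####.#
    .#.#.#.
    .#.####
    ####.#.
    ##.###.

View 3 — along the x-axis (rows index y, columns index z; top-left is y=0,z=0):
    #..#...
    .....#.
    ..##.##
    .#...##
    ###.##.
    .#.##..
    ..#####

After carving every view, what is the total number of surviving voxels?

full grid |V| = 343
  1. axis=1 (XZ plane), |mask|=33  ⇒  voxels=231
  2. axis=2 (XY plane), |mask|=29  ⇒  voxels=128
  3. axis=0 (YZ plane), |mask|=23  ⇒  voxels=58

remaining voxels: 58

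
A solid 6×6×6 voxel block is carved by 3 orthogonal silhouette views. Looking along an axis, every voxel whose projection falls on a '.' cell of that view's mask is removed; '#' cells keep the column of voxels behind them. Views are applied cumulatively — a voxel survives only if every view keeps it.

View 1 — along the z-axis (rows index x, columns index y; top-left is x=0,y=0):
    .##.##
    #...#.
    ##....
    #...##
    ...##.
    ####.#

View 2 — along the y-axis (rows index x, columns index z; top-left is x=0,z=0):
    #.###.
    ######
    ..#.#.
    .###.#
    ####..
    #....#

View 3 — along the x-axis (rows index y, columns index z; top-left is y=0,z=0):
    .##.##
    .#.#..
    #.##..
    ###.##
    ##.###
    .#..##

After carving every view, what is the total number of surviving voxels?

initial block: 6^3 = 216
step 1: project along z, AND mask (18/36) → |grid| = 108
step 2: project along y, AND mask (22/36) → |grid| = 62
step 3: project along x, AND mask (22/36) → |grid| = 38

38 voxels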